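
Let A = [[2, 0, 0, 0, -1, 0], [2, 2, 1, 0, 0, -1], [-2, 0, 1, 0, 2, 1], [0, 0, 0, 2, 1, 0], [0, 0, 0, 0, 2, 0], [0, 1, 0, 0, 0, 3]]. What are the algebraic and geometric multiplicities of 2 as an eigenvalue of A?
The characteristic polynomial is (x - 2)^6, so the factor x - 2 appears with exponent 6: the algebraic multiplicity is 6.

rank(A - 2I) = 3, so the eigenspace has dimension 6 - 3 = 3: the geometric multiplicity is 3.

Since 3 < 6, A is not diagonalizable.

algebraic multiplicity 6, geometric multiplicity 3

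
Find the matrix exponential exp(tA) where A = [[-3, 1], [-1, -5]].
e^{tA} = [[(t + 1)*e^{-4*t}, t*e^{-4*t}], [-t*e^{-4*t}, (1 - t)*e^{-4*t}]]

A has Jordan form J = [[-4, 1], [0, -4]] with A = PJP^{-1}, so e^{tA} = P e^{tJ} P^{-1}.

For a Jordan block J_k(λ), e^{tJ_k(λ)} = e^{λt} · (I + tN + t^2 N^2/2! + ... + t^{k-1} N^{k-1}/(k-1)!) where N is the nilpotent superdiagonal part.

Assembling the blocks and conjugating back gives the entries of e^{tA} as shown above.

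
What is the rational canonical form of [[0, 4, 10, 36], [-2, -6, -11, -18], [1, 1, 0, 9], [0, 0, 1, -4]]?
R = [[-4, 0, 0, 0], [0, 0, 0, 32], [0, 1, 0, 0], [0, 0, 1, -6]]

The invariant factors of A (the non-unit diagonal entries of the Smith normal form of xI - A over ℚ[x]) are x + 4, (x - 2)(x + 4)^2, each dividing the next. The characteristic polynomial is their product, (x - 2)(x + 4)^3.

The rational canonical form is the block-diagonal matrix of companion matrices C(f_i):
R = [[-4, 0, 0, 0], [0, 0, 0, 32], [0, 1, 0, 0], [0, 0, 1, -6]].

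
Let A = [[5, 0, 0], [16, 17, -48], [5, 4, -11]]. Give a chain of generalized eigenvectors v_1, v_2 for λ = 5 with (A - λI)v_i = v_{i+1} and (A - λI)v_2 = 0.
We seek v_1 ∈ ker((A - 5I)^2) \ ker(A - 5I), then set v_{i+1} = (A - 5I) v_i.

One such chain is v_1 = [[1, -1, 0]]^T, v_2 = [[0, 4, 1]]^T. Check: (A - 5I) v_2 = [[0, 0, 0]]^T = 0.

v_1 = [[1, -1, 0]]^T, v_2 = [[0, 4, 1]]^T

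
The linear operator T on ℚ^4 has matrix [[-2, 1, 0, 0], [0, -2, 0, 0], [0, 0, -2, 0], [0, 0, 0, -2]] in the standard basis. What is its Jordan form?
J = [[-2, 1, 0, 0], [0, -2, 0, 0], [0, 0, -2, 0], [0, 0, 0, -2]]

The characteristic polynomial is det(xI - A) = (x + 2)^4, so the eigenvalues are -2 (algebraic multiplicity 4).

For λ = -2: rank(A + 2I) = 1, rank((A + 2I)^2) = 0. The eigenspace has dimension 4 - 1 = 3, so there are 3 Jordan blocks; the rank sequence gives block sizes [2, 1, 1].

Assembling the blocks gives the Jordan form J above.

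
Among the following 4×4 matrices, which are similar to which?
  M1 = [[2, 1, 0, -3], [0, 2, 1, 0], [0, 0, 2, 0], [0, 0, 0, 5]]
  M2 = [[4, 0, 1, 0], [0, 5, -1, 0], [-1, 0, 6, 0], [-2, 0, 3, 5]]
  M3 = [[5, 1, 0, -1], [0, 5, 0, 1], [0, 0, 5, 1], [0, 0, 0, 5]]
2 classes: {M1}, {M2, M3}

Characteristic polynomials: χ_{M1} = (x - 5)(x - 2)^3, χ_{M2} = (x - 5)^4, χ_{M3} = (x - 5)^4.

{M1}: invariant factors (x - 5)(x - 2)^3.

{M2, M3}: invariant factors x - 5, (x - 5)^3.

Matrices are similar if and only if their invariant-factor lists agree; the partition into similarity classes is {M1}, {M2, M3}.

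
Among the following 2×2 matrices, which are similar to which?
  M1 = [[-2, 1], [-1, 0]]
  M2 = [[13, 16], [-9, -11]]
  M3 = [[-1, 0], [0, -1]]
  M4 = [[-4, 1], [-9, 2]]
Characteristic polynomials: χ_{M1} = (x + 1)^2, χ_{M2} = (x - 1)^2, χ_{M3} = (x + 1)^2, χ_{M4} = (x + 1)^2.

{M1, M4}: invariant factors (x + 1)^2.

{M2}: invariant factors (x - 1)^2.

{M3}: invariant factors x + 1, x + 1.

Matrices are similar if and only if their invariant-factor lists agree; the partition into similarity classes is {M1, M4}, {M2}, {M3}.

3 classes: {M1, M4}, {M2}, {M3}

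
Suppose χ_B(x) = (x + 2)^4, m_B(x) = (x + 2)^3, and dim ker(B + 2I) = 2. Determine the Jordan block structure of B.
Jordan blocks: (-2, 3), (-2, 1)

λ = -2: algebraic multiplicity 4 (exponent in χ_B), largest block size 3 (exponent in m_B), 2 blocks (geometric multiplicity). These force block sizes [3, 1].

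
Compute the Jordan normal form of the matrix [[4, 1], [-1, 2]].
The characteristic polynomial is det(xI - A) = (x - 3)^2, so the eigenvalues are 3 (algebraic multiplicity 2).

For λ = 3: rank(A - 3I) = 1, rank((A - 3I)^2) = 0. The eigenspace has dimension 2 - 1 = 1, so there is 1 Jordan block; the rank sequence gives block sizes [2].

Assembling the blocks gives the Jordan form J above.

J = [[3, 1], [0, 3]]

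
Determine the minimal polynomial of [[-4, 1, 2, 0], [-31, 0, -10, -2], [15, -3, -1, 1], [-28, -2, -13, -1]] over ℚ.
m_A(x) = (x - 2)^2(x + 5)^2

The characteristic polynomial factors as (x - 2)^2(x + 5)^2. The minimal polynomial is ∏(x - λ)^{k_λ} where k_λ is the size of the largest Jordan block at λ.

For λ = -5: rank(A + 5I) = 3, and the largest Jordan block has size 2 (the smallest k with rank((A + 5I)^k) = rank((A + 5I)^(k+1))).
For λ = 2: rank(A - 2I) = 3, and the largest Jordan block has size 2 (the smallest k with rank((A - 2I)^k) = rank((A - 2I)^(k+1))).

So m_A(x) = (x - 2)^2(x + 5)^2.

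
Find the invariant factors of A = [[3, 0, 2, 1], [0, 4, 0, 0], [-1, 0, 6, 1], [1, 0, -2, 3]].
The Jordan structure of A has elementary divisors (x - 4)^2, (x - 4), (x - 4). Arranging the block sizes at each eigenvalue in decreasing order and taking row products gives the invariant factors.

Invariant factors (smallest first, each dividing the next): x - 4, x - 4, (x - 4)^2.

Check: the last factor (x - 4)^2 is the minimal polynomial, and the product (x - 4)^4 is the characteristic polynomial.

x - 4, x - 4, (x - 4)^2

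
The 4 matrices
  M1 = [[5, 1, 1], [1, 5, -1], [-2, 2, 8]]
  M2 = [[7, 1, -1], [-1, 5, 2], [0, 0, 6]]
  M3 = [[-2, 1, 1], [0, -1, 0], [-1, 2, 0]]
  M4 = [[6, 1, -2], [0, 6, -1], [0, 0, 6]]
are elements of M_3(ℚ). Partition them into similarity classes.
3 classes: {M1}, {M2, M4}, {M3}

Characteristic polynomials: χ_{M1} = (x - 6)^3, χ_{M2} = (x - 6)^3, χ_{M3} = (x + 1)^3, χ_{M4} = (x - 6)^3.

{M1}: invariant factors x - 6, (x - 6)^2.

{M2, M4}: invariant factors (x - 6)^3.

{M3}: invariant factors (x + 1)^3.

Matrices are similar if and only if their invariant-factor lists agree; the partition into similarity classes is {M1}, {M2, M4}, {M3}.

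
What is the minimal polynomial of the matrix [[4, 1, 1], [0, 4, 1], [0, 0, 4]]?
m_A(x) = (x - 4)^3

The characteristic polynomial factors as (x - 4)^3. The minimal polynomial is ∏(x - λ)^{k_λ} where k_λ is the size of the largest Jordan block at λ.

For λ = 4: rank(A - 4I) = 2, and the largest Jordan block has size 3 (the smallest k with rank((A - 4I)^k) = rank((A - 4I)^(k+1))).

So m_A(x) = (x - 4)^3.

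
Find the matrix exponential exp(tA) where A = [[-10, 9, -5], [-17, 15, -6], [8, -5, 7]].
e^{tA} = [[(3*t^2 - 28*t + 2)*e^{4*t}/2, t*(9 - t)*e^{4*t}, t*(t - 10)*e^{4*t}/2], [t*(3*t - 34)*e^{4*t}/2, (-t^2 + 11*t + 1)*e^{4*t}, t*(t - 12)*e^{4*t}/2], [t*(16 - 3*t)*e^{4*t}/2, t*(t - 5)*e^{4*t}, (-t^2 + 6*t + 2)*e^{4*t}/2]]

A has Jordan form J = [[4, 1, 0], [0, 4, 1], [0, 0, 4]] with A = PJP^{-1}, so e^{tA} = P e^{tJ} P^{-1}.

For a Jordan block J_k(λ), e^{tJ_k(λ)} = e^{λt} · (I + tN + t^2 N^2/2! + ... + t^{k-1} N^{k-1}/(k-1)!) where N is the nilpotent superdiagonal part.

Assembling the blocks and conjugating back gives the entries of e^{tA} as shown above.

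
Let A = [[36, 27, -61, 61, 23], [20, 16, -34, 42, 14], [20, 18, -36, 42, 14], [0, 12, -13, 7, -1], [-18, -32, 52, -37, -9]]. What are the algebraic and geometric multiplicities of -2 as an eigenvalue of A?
algebraic multiplicity 2, geometric multiplicity 1

The characteristic polynomial is (x - 6)^3(x + 2)^2, so the factor x + 2 appears with exponent 2: the algebraic multiplicity is 2.

rank(A + 2I) = 4, so the eigenspace has dimension 5 - 4 = 1: the geometric multiplicity is 1.

Since 1 < 2, A is not diagonalizable.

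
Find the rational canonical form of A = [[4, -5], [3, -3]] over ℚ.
R = [[0, -3], [1, 1]]

The invariant factors of A (the non-unit diagonal entries of the Smith normal form of xI - A over ℚ[x]) are x^2 - x + 3, each dividing the next. The characteristic polynomial is their product, x^2 - x + 3.

The rational canonical form is the block-diagonal matrix of companion matrices C(f_i):
R = [[0, -3], [1, 1]].

Note the characteristic polynomial does not split into linear factors over ℚ, so A has no Jordan form over ℚ; the rational canonical form exists over any field.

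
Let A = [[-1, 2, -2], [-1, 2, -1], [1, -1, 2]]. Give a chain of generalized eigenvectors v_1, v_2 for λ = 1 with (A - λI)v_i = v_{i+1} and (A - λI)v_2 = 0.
v_1 = [[3, 1, -1]]^T, v_2 = [[-2, -1, 1]]^T

We seek v_1 ∈ ker((A - I)^2) \ ker(A - I), then set v_{i+1} = (A - I) v_i.

One such chain is v_1 = [[3, 1, -1]]^T, v_2 = [[-2, -1, 1]]^T. Check: (A - I) v_2 = [[0, 0, 0]]^T = 0.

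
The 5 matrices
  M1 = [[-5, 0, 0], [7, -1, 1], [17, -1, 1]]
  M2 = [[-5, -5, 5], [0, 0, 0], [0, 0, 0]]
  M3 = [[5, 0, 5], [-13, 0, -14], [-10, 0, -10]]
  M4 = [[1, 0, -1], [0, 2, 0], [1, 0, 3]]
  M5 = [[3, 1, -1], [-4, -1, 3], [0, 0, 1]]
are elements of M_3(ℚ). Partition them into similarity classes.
4 classes: {M1, M3}, {M2}, {M4}, {M5}

Characteristic polynomials: χ_{M1} = x^2(x + 5), χ_{M2} = x^2(x + 5), χ_{M3} = x^2(x + 5), χ_{M4} = (x - 2)^3, χ_{M5} = (x - 1)^3.

{M1, M3}: invariant factors x^2(x + 5).

{M2}: invariant factors x, x(x + 5).

{M4}: invariant factors x - 2, (x - 2)^2.

{M5}: invariant factors (x - 1)^3.

Matrices are similar if and only if their invariant-factor lists agree; the partition into similarity classes is {M1, M3}, {M2}, {M4}, {M5}.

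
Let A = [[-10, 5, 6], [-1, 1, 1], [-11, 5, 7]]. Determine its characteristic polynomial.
χ_A(x) = (x - 1)^2(x + 4)

xI - A = [[x + 10, -5, -6], [1, x - 1, -1], [11, -5, x - 7]].

Expanding det(xI - A) along the first row:
det(xI - A) = + (x + 10)·det([[x - 1, -1], [-5, x - 7]]) - (-5)·det([[1, -1], [11, x - 7]]) + (-6)·det([[1, x - 1], [11, -5]]).

Evaluating gives χ_A(x) = x^3 + 2x^2 - 7x + 4 = (x - 1)^2(x + 4).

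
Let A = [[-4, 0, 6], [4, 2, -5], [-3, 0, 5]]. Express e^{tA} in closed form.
e^{tA} = [[(2 - e^{3*t})*e^{-t}, 0, (2*e^{3*t} - 2)*e^{-t}], [((t + 1)*e^{3*t} - 1)*e^{-t}, e^{2*t}, (-(2*t + 1)*e^{3*t} + 1)*e^{-t}], [(1 - e^{3*t})*e^{-t}, 0, (2*e^{3*t} - 1)*e^{-t}]]

A has Jordan form J = [[-1, 0, 0], [0, 2, 1], [0, 0, 2]] with A = PJP^{-1}, so e^{tA} = P e^{tJ} P^{-1}.

For a Jordan block J_k(λ), e^{tJ_k(λ)} = e^{λt} · (I + tN + t^2 N^2/2! + ... + t^{k-1} N^{k-1}/(k-1)!) where N is the nilpotent superdiagonal part.

Assembling the blocks and conjugating back gives the entries of e^{tA} as shown above.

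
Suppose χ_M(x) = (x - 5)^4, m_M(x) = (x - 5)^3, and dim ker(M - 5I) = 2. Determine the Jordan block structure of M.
Jordan blocks: (5, 3), (5, 1)

λ = 5: algebraic multiplicity 4 (exponent in χ_M), largest block size 3 (exponent in m_M), 2 blocks (geometric multiplicity). These force block sizes [3, 1].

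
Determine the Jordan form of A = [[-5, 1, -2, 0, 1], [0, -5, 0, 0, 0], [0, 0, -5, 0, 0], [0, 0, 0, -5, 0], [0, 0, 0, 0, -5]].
J = [[-5, 1, 0, 0, 0], [0, -5, 0, 0, 0], [0, 0, -5, 0, 0], [0, 0, 0, -5, 0], [0, 0, 0, 0, -5]]

The characteristic polynomial is det(xI - A) = (x + 5)^5, so the eigenvalues are -5 (algebraic multiplicity 5).

For λ = -5: rank(A + 5I) = 1, rank((A + 5I)^2) = 0. The eigenspace has dimension 5 - 1 = 4, so there are 4 Jordan blocks; the rank sequence gives block sizes [2, 1, 1, 1].

Assembling the blocks gives the Jordan form J above.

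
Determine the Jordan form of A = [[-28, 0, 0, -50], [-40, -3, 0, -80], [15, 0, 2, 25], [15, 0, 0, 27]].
The characteristic polynomial is det(xI - A) = (x - 2)^2(x + 3)^2, so the eigenvalues are -3 (algebraic multiplicity 2), 2 (algebraic multiplicity 2).

For λ = -3: rank(A + 3I) = 2. The eigenspace has dimension 4 - 2 = 2, so there are 2 Jordan blocks; the rank sequence gives block sizes [1, 1].

For λ = 2: rank(A - 2I) = 2. The eigenspace has dimension 4 - 2 = 2, so there are 2 Jordan blocks; the rank sequence gives block sizes [1, 1].

Assembling the blocks gives the Jordan form J above.

J = [[-3, 0, 0, 0], [0, -3, 0, 0], [0, 0, 2, 0], [0, 0, 0, 2]]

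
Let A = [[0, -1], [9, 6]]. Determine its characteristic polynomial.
χ_A(x) = (x - 3)^2

xI - A = [[x, 1], [-9, x - 6]].

Expanding det(xI - A) along the first row:
det(xI - A) = + (x)·det([[x - 6]]) - (1)·det([[-9]]).

Evaluating gives χ_A(x) = x^2 - 6x + 9 = (x - 3)^2.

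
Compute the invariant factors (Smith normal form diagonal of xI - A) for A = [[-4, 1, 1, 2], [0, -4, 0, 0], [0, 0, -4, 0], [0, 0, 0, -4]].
x + 4, x + 4, (x + 4)^2

The Jordan structure of A has elementary divisors (x + 4)^2, (x + 4), (x + 4). Arranging the block sizes at each eigenvalue in decreasing order and taking row products gives the invariant factors.

Invariant factors (smallest first, each dividing the next): x + 4, x + 4, (x + 4)^2.

Check: the last factor (x + 4)^2 is the minimal polynomial, and the product (x + 4)^4 is the characteristic polynomial.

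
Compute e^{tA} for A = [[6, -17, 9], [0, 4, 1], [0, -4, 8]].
e^{tA} = [[e^{6*t}, t*(-t - 17)*e^{6*t}, t*(t + 18)*e^{6*t}/2], [0, (1 - 2*t)*e^{6*t}, t*e^{6*t}], [0, -4*t*e^{6*t}, (2*t + 1)*e^{6*t}]]

A has Jordan form J = [[6, 1, 0], [0, 6, 1], [0, 0, 6]] with A = PJP^{-1}, so e^{tA} = P e^{tJ} P^{-1}.

For a Jordan block J_k(λ), e^{tJ_k(λ)} = e^{λt} · (I + tN + t^2 N^2/2! + ... + t^{k-1} N^{k-1}/(k-1)!) where N is the nilpotent superdiagonal part.

Assembling the blocks and conjugating back gives the entries of e^{tA} as shown above.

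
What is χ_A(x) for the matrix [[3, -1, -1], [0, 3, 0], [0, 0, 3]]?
xI - A = [[x - 3, 1, 1], [0, x - 3, 0], [0, 0, x - 3]].

Expanding det(xI - A) along the first row:
det(xI - A) = + (x - 3)·det([[x - 3, 0], [0, x - 3]]) - (1)·det([[0, 0], [0, x - 3]]) + (1)·det([[0, x - 3], [0, 0]]).

Evaluating gives χ_A(x) = x^3 - 9x^2 + 27x - 27 = (x - 3)^3.

χ_A(x) = (x - 3)^3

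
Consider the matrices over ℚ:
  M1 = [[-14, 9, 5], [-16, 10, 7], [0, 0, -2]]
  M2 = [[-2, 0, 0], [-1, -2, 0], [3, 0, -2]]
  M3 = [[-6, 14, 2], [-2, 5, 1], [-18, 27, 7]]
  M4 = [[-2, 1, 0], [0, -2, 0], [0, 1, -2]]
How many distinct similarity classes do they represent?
Characteristic polynomials: χ_{M1} = (x + 2)^3, χ_{M2} = (x + 2)^3, χ_{M3} = (x - 4)^2(x + 2), χ_{M4} = (x + 2)^3.

{M1}: invariant factors (x + 2)^3.

{M2, M4}: invariant factors x + 2, (x + 2)^2.

{M3}: invariant factors (x - 4)^2(x + 2).

Matrices are similar if and only if their invariant-factor lists agree; the partition into similarity classes is {M1}, {M2, M4}, {M3}.

3 classes: {M1}, {M2, M4}, {M3}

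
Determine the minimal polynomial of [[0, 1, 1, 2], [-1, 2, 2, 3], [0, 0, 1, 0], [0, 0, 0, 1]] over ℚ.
m_A(x) = (x - 1)^3

The characteristic polynomial factors as (x - 1)^4. The minimal polynomial is ∏(x - λ)^{k_λ} where k_λ is the size of the largest Jordan block at λ.

For λ = 1: rank(A - I) = 2, and the largest Jordan block has size 3 (the smallest k with rank((A - I)^k) = rank((A - I)^(k+1))).

So m_A(x) = (x - 1)^3.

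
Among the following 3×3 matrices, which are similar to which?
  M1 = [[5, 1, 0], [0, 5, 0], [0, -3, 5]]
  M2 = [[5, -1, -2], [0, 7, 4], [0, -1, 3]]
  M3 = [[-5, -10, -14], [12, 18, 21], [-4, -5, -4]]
Characteristic polynomials: χ_{M1} = (x - 5)^3, χ_{M2} = (x - 5)^3, χ_{M3} = (x - 3)^3.

{M1, M2}: invariant factors x - 5, (x - 5)^2.

{M3}: invariant factors x - 3, (x - 3)^2.

Matrices are similar if and only if their invariant-factor lists agree; the partition into similarity classes is {M1, M2}, {M3}.

2 classes: {M1, M2}, {M3}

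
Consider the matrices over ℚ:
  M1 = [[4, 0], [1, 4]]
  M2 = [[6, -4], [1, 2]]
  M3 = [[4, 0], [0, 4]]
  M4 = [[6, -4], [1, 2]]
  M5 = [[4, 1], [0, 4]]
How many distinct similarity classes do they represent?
2 classes: {M1, M2, M4, M5}, {M3}

Characteristic polynomials: χ_{M1} = (x - 4)^2, χ_{M2} = (x - 4)^2, χ_{M3} = (x - 4)^2, χ_{M4} = (x - 4)^2, χ_{M5} = (x - 4)^2.

{M1, M2, M4, M5}: invariant factors (x - 4)^2.

{M3}: invariant factors x - 4, x - 4.

Matrices are similar if and only if their invariant-factor lists agree; the partition into similarity classes is {M1, M2, M4, M5}, {M3}.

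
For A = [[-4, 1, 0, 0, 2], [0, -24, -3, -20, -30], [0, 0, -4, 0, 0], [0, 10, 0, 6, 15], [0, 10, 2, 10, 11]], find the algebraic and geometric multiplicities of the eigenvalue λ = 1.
The characteristic polynomial is (x - 1)(x + 4)^4, so the factor x - 1 appears with exponent 1: the algebraic multiplicity is 1.

rank(A - I) = 4, so the eigenspace has dimension 5 - 4 = 1: the geometric multiplicity is 1.

algebraic multiplicity 1, geometric multiplicity 1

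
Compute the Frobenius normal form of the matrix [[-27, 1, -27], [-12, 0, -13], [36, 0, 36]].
The invariant factors of A (the non-unit diagonal entries of the Smith normal form of xI - A over ℚ[x]) are (x - 6)(x^2 - 3x - 6), each dividing the next. The characteristic polynomial is their product, (x - 6)(x^2 - 3x - 6).

The rational canonical form is the block-diagonal matrix of companion matrices C(f_i):
R = [[0, 0, -36], [1, 0, -12], [0, 1, 9]].

Note the characteristic polynomial does not split into linear factors over ℚ, so A has no Jordan form over ℚ; the rational canonical form exists over any field.

R = [[0, 0, -36], [1, 0, -12], [0, 1, 9]]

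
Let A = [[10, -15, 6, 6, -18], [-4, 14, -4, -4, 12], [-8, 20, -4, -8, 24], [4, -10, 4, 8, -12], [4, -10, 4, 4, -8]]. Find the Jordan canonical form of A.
J = [[4, 1, 0, 0, 0], [0, 4, 0, 0, 0], [0, 0, 4, 0, 0], [0, 0, 0, 4, 0], [0, 0, 0, 0, 4]]

The characteristic polynomial is det(xI - A) = (x - 4)^5, so the eigenvalues are 4 (algebraic multiplicity 5).

For λ = 4: rank(A - 4I) = 1, rank((A - 4I)^2) = 0. The eigenspace has dimension 5 - 1 = 4, so there are 4 Jordan blocks; the rank sequence gives block sizes [2, 1, 1, 1].

Assembling the blocks gives the Jordan form J above.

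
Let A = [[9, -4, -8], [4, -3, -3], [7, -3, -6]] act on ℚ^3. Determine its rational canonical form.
R = [[0, 0, -3], [1, 0, 0], [0, 1, 0]]

The invariant factors of A (the non-unit diagonal entries of the Smith normal form of xI - A over ℚ[x]) are x^3 + 3, each dividing the next. The characteristic polynomial is their product, x^3 + 3.

The rational canonical form is the block-diagonal matrix of companion matrices C(f_i):
R = [[0, 0, -3], [1, 0, 0], [0, 1, 0]].

Note the characteristic polynomial does not split into linear factors over ℚ, so A has no Jordan form over ℚ; the rational canonical form exists over any field.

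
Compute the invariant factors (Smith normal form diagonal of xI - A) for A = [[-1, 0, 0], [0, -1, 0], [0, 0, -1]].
x + 1, x + 1, x + 1

The Jordan structure of A has elementary divisors (x + 1), (x + 1), (x + 1). Arranging the block sizes at each eigenvalue in decreasing order and taking row products gives the invariant factors.

Invariant factors (smallest first, each dividing the next): x + 1, x + 1, x + 1.

Check: the last factor x + 1 is the minimal polynomial, and the product (x + 1)^3 is the characteristic polynomial.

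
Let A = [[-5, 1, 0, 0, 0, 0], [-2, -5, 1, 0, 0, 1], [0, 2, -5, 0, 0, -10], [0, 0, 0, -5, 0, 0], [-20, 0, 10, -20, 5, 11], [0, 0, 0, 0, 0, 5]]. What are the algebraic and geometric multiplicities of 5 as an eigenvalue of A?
The characteristic polynomial is (x - 5)^2(x + 5)^4, so the factor x - 5 appears with exponent 2: the algebraic multiplicity is 2.

rank(A - 5I) = 5, so the eigenspace has dimension 6 - 5 = 1: the geometric multiplicity is 1.

Since 1 < 2, A is not diagonalizable.

algebraic multiplicity 2, geometric multiplicity 1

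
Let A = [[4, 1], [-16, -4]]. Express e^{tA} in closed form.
e^{tA} = [[4*t + 1, t], [-16*t, 1 - 4*t]]

A has Jordan form J = [[0, 1], [0, 0]] with A = PJP^{-1}, so e^{tA} = P e^{tJ} P^{-1}.

For a Jordan block J_k(λ), e^{tJ_k(λ)} = e^{λt} · (I + tN + t^2 N^2/2! + ... + t^{k-1} N^{k-1}/(k-1)!) where N is the nilpotent superdiagonal part.

Assembling the blocks and conjugating back gives the entries of e^{tA} as shown above.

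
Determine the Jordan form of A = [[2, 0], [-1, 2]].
The characteristic polynomial is det(xI - A) = (x - 2)^2, so the eigenvalues are 2 (algebraic multiplicity 2).

For λ = 2: rank(A - 2I) = 1, rank((A - 2I)^2) = 0. The eigenspace has dimension 2 - 1 = 1, so there is 1 Jordan block; the rank sequence gives block sizes [2].

Assembling the blocks gives the Jordan form J above.

J = [[2, 1], [0, 2]]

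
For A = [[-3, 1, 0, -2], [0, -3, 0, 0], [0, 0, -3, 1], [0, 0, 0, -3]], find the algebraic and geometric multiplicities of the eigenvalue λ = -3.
algebraic multiplicity 4, geometric multiplicity 2

The characteristic polynomial is (x + 3)^4, so the factor x + 3 appears with exponent 4: the algebraic multiplicity is 4.

rank(A + 3I) = 2, so the eigenspace has dimension 4 - 2 = 2: the geometric multiplicity is 2.

Since 2 < 4, A is not diagonalizable.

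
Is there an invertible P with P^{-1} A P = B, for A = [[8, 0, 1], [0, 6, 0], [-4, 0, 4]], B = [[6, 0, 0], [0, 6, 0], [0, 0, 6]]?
No.

Both have characteristic polynomial (x - 6)^3, but the minimal polynomial of A is (x - 6)^2 while the minimal polynomial of B is x - 6. The minimal polynomial is a similarity invariant, so A and B are not similar.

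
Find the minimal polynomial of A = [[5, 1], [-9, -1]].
m_A(x) = (x - 2)^2

The characteristic polynomial factors as (x - 2)^2. The minimal polynomial is ∏(x - λ)^{k_λ} where k_λ is the size of the largest Jordan block at λ.

For λ = 2: rank(A - 2I) = 1, and the largest Jordan block has size 2 (the smallest k with rank((A - 2I)^k) = rank((A - 2I)^(k+1))).

So m_A(x) = (x - 2)^2.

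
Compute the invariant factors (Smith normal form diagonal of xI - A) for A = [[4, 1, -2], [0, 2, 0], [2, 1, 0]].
x - 2, (x - 2)^2

The Jordan structure of A has elementary divisors (x - 2)^2, (x - 2). Arranging the block sizes at each eigenvalue in decreasing order and taking row products gives the invariant factors.

Invariant factors (smallest first, each dividing the next): x - 2, (x - 2)^2.

Check: the last factor (x - 2)^2 is the minimal polynomial, and the product (x - 2)^3 is the characteristic polynomial.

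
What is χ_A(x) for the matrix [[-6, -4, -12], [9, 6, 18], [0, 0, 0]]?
χ_A(x) = x^3

xI - A = [[x + 6, 4, 12], [-9, x - 6, -18], [0, 0, x]].

Expanding det(xI - A) along the first row:
det(xI - A) = + (x + 6)·det([[x - 6, -18], [0, x]]) - (4)·det([[-9, -18], [0, x]]) + (12)·det([[-9, x - 6], [0, 0]]).

Evaluating gives χ_A(x) = x^3.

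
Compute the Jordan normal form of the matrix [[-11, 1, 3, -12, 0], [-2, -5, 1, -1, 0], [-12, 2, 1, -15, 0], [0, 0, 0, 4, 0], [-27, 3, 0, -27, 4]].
The characteristic polynomial is det(xI - A) = (x - 4)^2(x + 5)^3, so the eigenvalues are -5 (algebraic multiplicity 3), 4 (algebraic multiplicity 2).

For λ = -5: rank(A + 5I) = 4, rank((A + 5I)^2) = 3, rank((A + 5I)^3) = 2. The eigenspace has dimension 5 - 4 = 1, so there is 1 Jordan block; the rank sequence gives block sizes [3].

For λ = 4: rank(A - 4I) = 3. The eigenspace has dimension 5 - 3 = 2, so there are 2 Jordan blocks; the rank sequence gives block sizes [1, 1].

Assembling the blocks gives the Jordan form J above.

J = [[-5, 1, 0, 0, 0], [0, -5, 1, 0, 0], [0, 0, -5, 0, 0], [0, 0, 0, 4, 0], [0, 0, 0, 0, 4]]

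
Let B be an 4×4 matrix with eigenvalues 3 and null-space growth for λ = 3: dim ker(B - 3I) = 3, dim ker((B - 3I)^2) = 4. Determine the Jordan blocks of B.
λ = 3: successive nullity increments [3, 1] count blocks of size ≥ k; block sizes are [2, 1, 1].

Jordan blocks: (3, 2), (3, 1), (3, 1)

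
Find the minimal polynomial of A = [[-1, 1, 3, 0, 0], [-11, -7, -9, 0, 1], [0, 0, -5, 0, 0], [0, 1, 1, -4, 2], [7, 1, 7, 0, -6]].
The characteristic polynomial factors as (x + 4)^2(x + 5)^3. The minimal polynomial is ∏(x - λ)^{k_λ} where k_λ is the size of the largest Jordan block at λ.

For λ = -5: rank(A + 5I) = 4, and the largest Jordan block has size 3 (the smallest k with rank((A + 5I)^k) = rank((A + 5I)^(k+1))).
For λ = -4: rank(A + 4I) = 4, and the largest Jordan block has size 2 (the smallest k with rank((A + 4I)^k) = rank((A + 4I)^(k+1))).

So m_A(x) = (x + 4)^2(x + 5)^3.

m_A(x) = (x + 4)^2(x + 5)^3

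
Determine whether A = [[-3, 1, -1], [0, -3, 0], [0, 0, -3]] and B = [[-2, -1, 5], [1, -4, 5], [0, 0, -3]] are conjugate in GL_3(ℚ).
Yes.

Two matrices over a field are similar if and only if they have the same invariant factors.

Both A and B have characteristic polynomial (x + 3)^3 and minimal polynomial (x + 3)^2. Computing further, both have invariant factors x + 3, (x + 3)^2. Hence A and B are similar.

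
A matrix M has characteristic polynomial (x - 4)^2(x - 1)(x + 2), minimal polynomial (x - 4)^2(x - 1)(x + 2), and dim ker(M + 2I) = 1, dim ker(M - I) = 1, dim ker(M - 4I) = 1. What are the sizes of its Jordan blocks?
Jordan blocks: (-2, 1), (1, 1), (4, 2)

λ = -2: algebraic multiplicity 1 (exponent in χ_M), largest block size 1 (exponent in m_M), 1 block (geometric multiplicity). This forces block sizes [1].
λ = 1: algebraic multiplicity 1 (exponent in χ_M), largest block size 1 (exponent in m_M), 1 block (geometric multiplicity). This forces block sizes [1].
λ = 4: algebraic multiplicity 2 (exponent in χ_M), largest block size 2 (exponent in m_M), 1 block (geometric multiplicity). This forces block sizes [2].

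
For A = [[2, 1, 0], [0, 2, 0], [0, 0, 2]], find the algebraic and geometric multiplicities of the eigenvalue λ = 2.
algebraic multiplicity 3, geometric multiplicity 2

The characteristic polynomial is (x - 2)^3, so the factor x - 2 appears with exponent 3: the algebraic multiplicity is 3.

rank(A - 2I) = 1, so the eigenspace has dimension 3 - 1 = 2: the geometric multiplicity is 2.

Since 2 < 3, A is not diagonalizable.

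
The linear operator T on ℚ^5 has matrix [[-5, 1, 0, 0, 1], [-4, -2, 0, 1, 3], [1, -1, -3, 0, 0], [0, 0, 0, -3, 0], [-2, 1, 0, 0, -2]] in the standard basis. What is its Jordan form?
J = [[-3, 1, 0, 0, 0], [0, -3, 1, 0, 0], [0, 0, -3, 0, 0], [0, 0, 0, -3, 1], [0, 0, 0, 0, -3]]

The characteristic polynomial is det(xI - A) = (x + 3)^5, so the eigenvalues are -3 (algebraic multiplicity 5).

For λ = -3: rank(A + 3I) = 3, rank((A + 3I)^2) = 1, rank((A + 3I)^3) = 0. The eigenspace has dimension 5 - 3 = 2, so there are 2 Jordan blocks; the rank sequence gives block sizes [3, 2].

Assembling the blocks gives the Jordan form J above.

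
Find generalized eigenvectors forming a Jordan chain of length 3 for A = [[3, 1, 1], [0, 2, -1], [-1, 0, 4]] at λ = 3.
v_1 = [[1, 0, 1]]^T, v_2 = [[1, -1, 0]]^T, v_3 = [[-1, 1, -1]]^T

We seek v_1 ∈ ker((A - 3I)^3) \ ker((A - 3I)^2), then set v_{i+1} = (A - 3I) v_i.

One such chain is v_1 = [[1, 0, 1]]^T, v_2 = [[1, -1, 0]]^T, v_3 = [[-1, 1, -1]]^T. Check: (A - 3I) v_3 = [[0, 0, 0]]^T = 0.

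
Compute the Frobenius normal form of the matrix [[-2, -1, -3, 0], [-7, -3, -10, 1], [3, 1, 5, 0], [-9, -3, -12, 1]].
R = [[0, 0, 0, -2], [1, 0, 0, -2], [0, 1, 0, 4], [0, 0, 1, 1]]

The invariant factors of A (the non-unit diagonal entries of the Smith normal form of xI - A over ℚ[x]) are (x - 1)(x^3 - 4x - 2), each dividing the next. The characteristic polynomial is their product, (x - 1)(x^3 - 4x - 2).

The rational canonical form is the block-diagonal matrix of companion matrices C(f_i):
R = [[0, 0, 0, -2], [1, 0, 0, -2], [0, 1, 0, 4], [0, 0, 1, 1]].

Note the characteristic polynomial does not split into linear factors over ℚ, so A has no Jordan form over ℚ; the rational canonical form exists over any field.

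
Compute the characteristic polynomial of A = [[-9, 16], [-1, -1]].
xI - A = [[x + 9, -16], [1, x + 1]].

Expanding det(xI - A) along the first row:
det(xI - A) = + (x + 9)·det([[x + 1]]) - (-16)·det([[1]]).

Evaluating gives χ_A(x) = x^2 + 10x + 25 = (x + 5)^2.

χ_A(x) = (x + 5)^2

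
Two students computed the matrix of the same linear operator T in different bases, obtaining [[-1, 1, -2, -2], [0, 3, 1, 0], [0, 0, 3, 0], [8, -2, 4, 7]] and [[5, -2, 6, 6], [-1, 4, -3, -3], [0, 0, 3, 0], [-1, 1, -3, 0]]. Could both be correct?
No.

Both have characteristic polynomial (x - 3)^4, but the minimal polynomial of A is (x - 3)^3 while the minimal polynomial of B is (x - 3)^2. The minimal polynomial is a similarity invariant, so A and B are not similar.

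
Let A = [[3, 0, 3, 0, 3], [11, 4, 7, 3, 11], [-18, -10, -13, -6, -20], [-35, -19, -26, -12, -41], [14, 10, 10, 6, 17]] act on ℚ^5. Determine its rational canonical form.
R = [[0, -3, 0, 0, 0], [1, 0, 0, 0, 0], [0, 0, 0, 0, -3], [0, 0, 1, 0, -3], [0, 0, 0, 1, -1]]

The invariant factors of A (the non-unit diagonal entries of the Smith normal form of xI - A over ℚ[x]) are x^2 + 3, (x + 1)(x^2 + 3), each dividing the next. The characteristic polynomial is their product, (x + 1)(x^2 + 3)^2.

The rational canonical form is the block-diagonal matrix of companion matrices C(f_i):
R = [[0, -3, 0, 0, 0], [1, 0, 0, 0, 0], [0, 0, 0, 0, -3], [0, 0, 1, 0, -3], [0, 0, 0, 1, -1]].

Note the characteristic polynomial does not split into linear factors over ℚ, so A has no Jordan form over ℚ; the rational canonical form exists over any field.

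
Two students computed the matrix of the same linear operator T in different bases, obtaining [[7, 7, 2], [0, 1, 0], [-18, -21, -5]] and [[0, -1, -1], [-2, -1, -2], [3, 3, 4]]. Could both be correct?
Yes.

Two matrices over a field are similar if and only if they have the same invariant factors.

Both A and B have characteristic polynomial (x - 1)^3 and minimal polynomial (x - 1)^2. Computing further, both have invariant factors x - 1, (x - 1)^2. Hence A and B are similar.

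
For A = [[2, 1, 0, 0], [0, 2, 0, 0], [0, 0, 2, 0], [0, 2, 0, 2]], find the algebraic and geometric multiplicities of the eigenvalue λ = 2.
algebraic multiplicity 4, geometric multiplicity 3

The characteristic polynomial is (x - 2)^4, so the factor x - 2 appears with exponent 4: the algebraic multiplicity is 4.

rank(A - 2I) = 1, so the eigenspace has dimension 4 - 1 = 3: the geometric multiplicity is 3.

Since 3 < 4, A is not diagonalizable.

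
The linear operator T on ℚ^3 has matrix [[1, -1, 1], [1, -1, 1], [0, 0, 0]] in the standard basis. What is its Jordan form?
J = [[0, 1, 0], [0, 0, 0], [0, 0, 0]]

The characteristic polynomial is det(xI - A) = x^3, so the eigenvalues are 0 (algebraic multiplicity 3).

For λ = 0: rank(A) = 1, rank(A^2) = 0. The eigenspace has dimension 3 - 1 = 2, so there are 2 Jordan blocks; the rank sequence gives block sizes [2, 1].

Assembling the blocks gives the Jordan form J above.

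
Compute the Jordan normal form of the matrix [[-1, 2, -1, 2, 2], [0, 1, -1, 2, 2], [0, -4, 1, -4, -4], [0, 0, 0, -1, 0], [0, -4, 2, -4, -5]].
J = [[-1, 1, 0, 0, 0], [0, -1, 0, 0, 0], [0, 0, -1, 0, 0], [0, 0, 0, -1, 0], [0, 0, 0, 0, -1]]

The characteristic polynomial is det(xI - A) = (x + 1)^5, so the eigenvalues are -1 (algebraic multiplicity 5).

For λ = -1: rank(A + I) = 1, rank((A + I)^2) = 0. The eigenspace has dimension 5 - 1 = 4, so there are 4 Jordan blocks; the rank sequence gives block sizes [2, 1, 1, 1].

Assembling the blocks gives the Jordan form J above.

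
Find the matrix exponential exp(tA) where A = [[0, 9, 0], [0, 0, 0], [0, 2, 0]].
A has Jordan form J = [[0, 1, 0], [0, 0, 0], [0, 0, 0]] with A = PJP^{-1}, so e^{tA} = P e^{tJ} P^{-1}.

For a Jordan block J_k(λ), e^{tJ_k(λ)} = e^{λt} · (I + tN + t^2 N^2/2! + ... + t^{k-1} N^{k-1}/(k-1)!) where N is the nilpotent superdiagonal part.

Assembling the blocks and conjugating back gives the entries of e^{tA} as shown above.

e^{tA} = [[1, 9*t, 0], [0, 1, 0], [0, 2*t, 1]]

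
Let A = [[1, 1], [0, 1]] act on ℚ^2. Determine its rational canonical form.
The invariant factors of A (the non-unit diagonal entries of the Smith normal form of xI - A over ℚ[x]) are (x - 1)^2, each dividing the next. The characteristic polynomial is their product, (x - 1)^2.

The rational canonical form is the block-diagonal matrix of companion matrices C(f_i):
R = [[0, -1], [1, 2]].

R = [[0, -1], [1, 2]]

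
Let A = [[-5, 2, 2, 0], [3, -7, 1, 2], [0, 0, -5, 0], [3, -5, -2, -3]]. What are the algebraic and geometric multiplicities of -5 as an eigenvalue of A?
algebraic multiplicity 4, geometric multiplicity 2

The characteristic polynomial is (x + 5)^4, so the factor x + 5 appears with exponent 4: the algebraic multiplicity is 4.

rank(A + 5I) = 2, so the eigenspace has dimension 4 - 2 = 2: the geometric multiplicity is 2.

Since 2 < 4, A is not diagonalizable.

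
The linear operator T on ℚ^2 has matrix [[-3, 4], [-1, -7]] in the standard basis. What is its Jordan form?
J = [[-5, 1], [0, -5]]

The characteristic polynomial is det(xI - A) = (x + 5)^2, so the eigenvalues are -5 (algebraic multiplicity 2).

For λ = -5: rank(A + 5I) = 1, rank((A + 5I)^2) = 0. The eigenspace has dimension 2 - 1 = 1, so there is 1 Jordan block; the rank sequence gives block sizes [2].

Assembling the blocks gives the Jordan form J above.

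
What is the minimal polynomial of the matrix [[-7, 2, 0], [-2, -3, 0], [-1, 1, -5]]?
The characteristic polynomial factors as (x + 5)^3. The minimal polynomial is ∏(x - λ)^{k_λ} where k_λ is the size of the largest Jordan block at λ.

For λ = -5: rank(A + 5I) = 1, and the largest Jordan block has size 2 (the smallest k with rank((A + 5I)^k) = rank((A + 5I)^(k+1))).

So m_A(x) = (x + 5)^2.

m_A(x) = (x + 5)^2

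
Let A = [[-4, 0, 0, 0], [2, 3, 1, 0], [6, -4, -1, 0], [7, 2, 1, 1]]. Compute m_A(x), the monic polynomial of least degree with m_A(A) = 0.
The characteristic polynomial factors as (x - 1)^3(x + 4). The minimal polynomial is ∏(x - λ)^{k_λ} where k_λ is the size of the largest Jordan block at λ.

For λ = -4: rank(A + 4I) = 3, and the largest Jordan block has size 1 (the smallest k with rank((A + 4I)^k) = rank((A + 4I)^(k+1))).
For λ = 1: rank(A - I) = 2, and the largest Jordan block has size 2 (the smallest k with rank((A - I)^k) = rank((A - I)^(k+1))).

So m_A(x) = (x - 1)^2(x + 4).

m_A(x) = (x - 1)^2(x + 4)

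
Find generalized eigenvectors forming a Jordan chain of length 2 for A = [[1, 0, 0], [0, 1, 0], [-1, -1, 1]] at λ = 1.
v_1 = [[2, -1, 3]]^T, v_2 = [[0, 0, -1]]^T

We seek v_1 ∈ ker((A - I)^2) \ ker(A - I), then set v_{i+1} = (A - I) v_i.

One such chain is v_1 = [[2, -1, 3]]^T, v_2 = [[0, 0, -1]]^T. Check: (A - I) v_2 = [[0, 0, 0]]^T = 0.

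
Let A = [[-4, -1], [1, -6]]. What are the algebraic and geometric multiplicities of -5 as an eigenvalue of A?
algebraic multiplicity 2, geometric multiplicity 1

The characteristic polynomial is (x + 5)^2, so the factor x + 5 appears with exponent 2: the algebraic multiplicity is 2.

rank(A + 5I) = 1, so the eigenspace has dimension 2 - 1 = 1: the geometric multiplicity is 1.

Since 1 < 2, A is not diagonalizable.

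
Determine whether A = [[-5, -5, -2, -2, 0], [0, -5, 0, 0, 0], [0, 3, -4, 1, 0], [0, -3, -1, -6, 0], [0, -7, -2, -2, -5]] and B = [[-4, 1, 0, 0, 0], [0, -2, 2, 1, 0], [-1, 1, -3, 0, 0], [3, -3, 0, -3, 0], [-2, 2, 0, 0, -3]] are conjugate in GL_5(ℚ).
trace(A) = -25 but trace(B) = -15. The trace is a similarity invariant, so A and B are not similar.

No.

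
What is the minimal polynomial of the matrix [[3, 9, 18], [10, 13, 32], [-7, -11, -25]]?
The characteristic polynomial factors as (x + 3)^3. The minimal polynomial is ∏(x - λ)^{k_λ} where k_λ is the size of the largest Jordan block at λ.

For λ = -3: rank(A + 3I) = 2, and the largest Jordan block has size 3 (the smallest k with rank((A + 3I)^k) = rank((A + 3I)^(k+1))).

So m_A(x) = (x + 3)^3.

m_A(x) = (x + 3)^3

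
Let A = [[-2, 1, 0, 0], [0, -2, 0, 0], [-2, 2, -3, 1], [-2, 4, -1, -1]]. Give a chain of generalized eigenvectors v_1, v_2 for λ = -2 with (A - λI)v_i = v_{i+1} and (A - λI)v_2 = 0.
v_1 = [[0, 1, 0, 0]]^T, v_2 = [[1, 0, 2, 4]]^T

We seek v_1 ∈ ker((A + 2I)^2) \ ker(A + 2I), then set v_{i+1} = (A + 2I) v_i.

One such chain is v_1 = [[0, 1, 0, 0]]^T, v_2 = [[1, 0, 2, 4]]^T. Check: (A + 2I) v_2 = [[0, 0, 0, 0]]^T = 0.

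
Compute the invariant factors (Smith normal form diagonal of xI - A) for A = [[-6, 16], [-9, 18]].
The Jordan structure of A has elementary divisors (x - 6)^2. Arranging the block sizes at each eigenvalue in decreasing order and taking row products gives the invariant factors.

Invariant factors (smallest first, each dividing the next): (x - 6)^2.

Check: the last factor (x - 6)^2 is the minimal polynomial, and the product (x - 6)^2 is the characteristic polynomial.

(x - 6)^2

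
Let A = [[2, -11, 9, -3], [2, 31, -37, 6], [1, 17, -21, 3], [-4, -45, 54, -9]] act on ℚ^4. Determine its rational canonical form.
The invariant factors of A (the non-unit diagonal entries of the Smith normal form of xI - A over ℚ[x]) are (x - 3)(x^3 - x - 3), each dividing the next. The characteristic polynomial is their product, (x - 3)(x^3 - x - 3).

The rational canonical form is the block-diagonal matrix of companion matrices C(f_i):
R = [[0, 0, 0, -9], [1, 0, 0, 0], [0, 1, 0, 1], [0, 0, 1, 3]].

Note the characteristic polynomial does not split into linear factors over ℚ, so A has no Jordan form over ℚ; the rational canonical form exists over any field.

R = [[0, 0, 0, -9], [1, 0, 0, 0], [0, 1, 0, 1], [0, 0, 1, 3]]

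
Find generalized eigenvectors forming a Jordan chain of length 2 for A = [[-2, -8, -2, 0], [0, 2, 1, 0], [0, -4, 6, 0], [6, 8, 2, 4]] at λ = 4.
v_1 = [[-2, 1, 3, 2]]^T, v_2 = [[-2, 1, 2, 2]]^T

We seek v_1 ∈ ker((A - 4I)^2) \ ker(A - 4I), then set v_{i+1} = (A - 4I) v_i.

One such chain is v_1 = [[-2, 1, 3, 2]]^T, v_2 = [[-2, 1, 2, 2]]^T. Check: (A - 4I) v_2 = [[0, 0, 0, 0]]^T = 0.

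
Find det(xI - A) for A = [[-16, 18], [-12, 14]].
χ_A(x) = (x - 2)(x + 4)

xI - A = [[x + 16, -18], [12, x - 14]].

Expanding det(xI - A) along the first row:
det(xI - A) = + (x + 16)·det([[x - 14]]) - (-18)·det([[12]]).

Evaluating gives χ_A(x) = x^2 + 2x - 8 = (x - 2)(x + 4).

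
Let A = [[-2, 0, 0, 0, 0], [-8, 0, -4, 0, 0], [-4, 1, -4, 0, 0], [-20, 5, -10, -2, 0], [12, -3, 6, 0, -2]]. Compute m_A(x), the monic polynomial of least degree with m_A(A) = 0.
m_A(x) = (x + 2)^2

The characteristic polynomial factors as (x + 2)^5. The minimal polynomial is ∏(x - λ)^{k_λ} where k_λ is the size of the largest Jordan block at λ.

For λ = -2: rank(A + 2I) = 1, and the largest Jordan block has size 2 (the smallest k with rank((A + 2I)^k) = rank((A + 2I)^(k+1))).

So m_A(x) = (x + 2)^2.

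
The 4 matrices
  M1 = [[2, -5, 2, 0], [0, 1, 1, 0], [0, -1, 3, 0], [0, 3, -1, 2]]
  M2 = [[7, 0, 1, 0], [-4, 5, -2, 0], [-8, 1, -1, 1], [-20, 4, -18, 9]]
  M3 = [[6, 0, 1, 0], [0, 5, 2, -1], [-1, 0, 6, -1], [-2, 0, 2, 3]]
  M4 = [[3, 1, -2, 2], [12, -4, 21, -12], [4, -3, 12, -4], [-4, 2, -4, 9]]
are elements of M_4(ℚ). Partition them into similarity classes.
Characteristic polynomials: χ_{M1} = (x - 2)^4, χ_{M2} = (x - 5)^4, χ_{M3} = (x - 5)^4, χ_{M4} = (x - 5)^4.

{M1}: invariant factors x - 2, (x - 2)^3.

{M2, M3, M4}: invariant factors x - 5, (x - 5)^3.

Matrices are similar if and only if their invariant-factor lists agree; the partition into similarity classes is {M1}, {M2, M3, M4}.

2 classes: {M1}, {M2, M3, M4}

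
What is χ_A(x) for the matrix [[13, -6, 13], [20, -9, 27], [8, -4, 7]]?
χ_A(x) = (x - 5)^2(x - 1)

xI - A = [[x - 13, 6, -13], [-20, x + 9, -27], [-8, 4, x - 7]].

Expanding det(xI - A) along the first row:
det(xI - A) = + (x - 13)·det([[x + 9, -27], [4, x - 7]]) - (6)·det([[-20, -27], [-8, x - 7]]) + (-13)·det([[-20, x + 9], [-8, 4]]).

Evaluating gives χ_A(x) = x^3 - 11x^2 + 35x - 25 = (x - 5)^2(x - 1).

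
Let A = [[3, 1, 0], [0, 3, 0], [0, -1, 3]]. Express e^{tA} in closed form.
A has Jordan form J = [[3, 1, 0], [0, 3, 0], [0, 0, 3]] with A = PJP^{-1}, so e^{tA} = P e^{tJ} P^{-1}.

For a Jordan block J_k(λ), e^{tJ_k(λ)} = e^{λt} · (I + tN + t^2 N^2/2! + ... + t^{k-1} N^{k-1}/(k-1)!) where N is the nilpotent superdiagonal part.

Assembling the blocks and conjugating back gives the entries of e^{tA} as shown above.

e^{tA} = [[e^{3*t}, t*e^{3*t}, 0], [0, e^{3*t}, 0], [0, -t*e^{3*t}, e^{3*t}]]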